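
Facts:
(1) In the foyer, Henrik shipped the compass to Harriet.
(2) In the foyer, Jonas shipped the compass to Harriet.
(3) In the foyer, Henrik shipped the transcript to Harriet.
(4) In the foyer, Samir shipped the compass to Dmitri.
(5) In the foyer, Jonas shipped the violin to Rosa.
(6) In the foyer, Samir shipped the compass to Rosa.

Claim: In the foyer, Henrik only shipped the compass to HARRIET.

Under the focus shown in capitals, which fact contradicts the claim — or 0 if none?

The capitals mark "Harriet" as focus. So "only" rules out other recipients, with the rest (agent = Henrik, thing = the compass, setting = in the foyer) as background.
No fact matches agent = Henrik, thing = the compass, setting = in the foyer with a different recipient — every other fact differs on at least one backgrounded slot. So no fact refutes it.

0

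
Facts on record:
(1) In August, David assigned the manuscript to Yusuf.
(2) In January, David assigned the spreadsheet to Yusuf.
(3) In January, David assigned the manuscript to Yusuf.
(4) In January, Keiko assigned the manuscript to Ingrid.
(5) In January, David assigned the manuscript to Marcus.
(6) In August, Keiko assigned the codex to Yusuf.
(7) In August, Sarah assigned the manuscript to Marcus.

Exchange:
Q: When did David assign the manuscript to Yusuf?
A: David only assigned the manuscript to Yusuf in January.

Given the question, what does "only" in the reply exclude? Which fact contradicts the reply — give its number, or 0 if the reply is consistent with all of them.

Answering "When did ...?" puts focus on the setting — here, "in January".
"Only" then excludes alternative settings while the background — agent = David, thing = the manuscript, recipient = Yusuf — is held fixed.
Fact (1) keeps agent = David, thing = the manuscript, recipient = Yusuf but has setting = in August; that refutes the reply.
(Fact (2) would refute a reading with focus on the thing — but that is not what the question asks.)

1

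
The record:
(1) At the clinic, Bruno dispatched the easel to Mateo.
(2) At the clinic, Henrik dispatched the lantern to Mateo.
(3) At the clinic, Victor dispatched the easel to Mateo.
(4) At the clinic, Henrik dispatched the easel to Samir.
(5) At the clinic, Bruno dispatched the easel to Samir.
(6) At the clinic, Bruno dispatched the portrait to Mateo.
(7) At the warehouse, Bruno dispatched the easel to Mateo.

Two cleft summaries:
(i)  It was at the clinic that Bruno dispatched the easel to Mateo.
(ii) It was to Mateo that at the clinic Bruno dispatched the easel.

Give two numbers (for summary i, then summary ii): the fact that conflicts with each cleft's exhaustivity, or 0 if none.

7, 5

(i): focus "at the clinic". Looking for agent = Bruno, thing = the easel, recipient = Mateo with some other setting — fact (7) has at the warehouse there. Refuted.
(ii): focus "Mateo". Looking for agent = Bruno, thing = the easel, setting = at the clinic with some other recipient — fact (5) has Samir there. Refuted.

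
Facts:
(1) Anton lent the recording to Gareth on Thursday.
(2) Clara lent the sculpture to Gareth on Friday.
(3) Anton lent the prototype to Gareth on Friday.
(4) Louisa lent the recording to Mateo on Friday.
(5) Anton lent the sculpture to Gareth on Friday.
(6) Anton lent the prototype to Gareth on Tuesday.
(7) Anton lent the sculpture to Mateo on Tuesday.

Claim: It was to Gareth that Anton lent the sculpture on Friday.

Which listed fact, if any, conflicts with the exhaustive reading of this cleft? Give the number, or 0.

0

Focus of the cleft: "Gareth" (the recipient). Presupposed background: agent = Anton, thing = the sculpture, setting = on Friday.
Exhaustivity: Gareth is the only recipient satisfying that background.
Every other fact differs from the presupposition on some backgrounded slot, so none challenges the exhaustivity.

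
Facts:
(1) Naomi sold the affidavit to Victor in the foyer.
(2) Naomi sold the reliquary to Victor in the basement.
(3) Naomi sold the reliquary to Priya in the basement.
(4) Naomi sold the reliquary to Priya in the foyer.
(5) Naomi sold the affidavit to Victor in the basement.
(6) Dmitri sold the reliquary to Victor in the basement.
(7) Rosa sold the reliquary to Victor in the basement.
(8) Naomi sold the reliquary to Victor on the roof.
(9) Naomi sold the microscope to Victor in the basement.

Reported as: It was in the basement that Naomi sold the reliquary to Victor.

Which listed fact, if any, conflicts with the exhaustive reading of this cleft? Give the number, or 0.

Focus of the cleft: "in the basement" (the setting). Presupposed background: agent = Naomi, thing = the reliquary, recipient = Victor.
The exhaustive reading says no other setting fits that background.
But fact (8) also has agent = Naomi, thing = the reliquary, recipient = Victor, with setting = on the roof — so the exhaustive reading fails.

8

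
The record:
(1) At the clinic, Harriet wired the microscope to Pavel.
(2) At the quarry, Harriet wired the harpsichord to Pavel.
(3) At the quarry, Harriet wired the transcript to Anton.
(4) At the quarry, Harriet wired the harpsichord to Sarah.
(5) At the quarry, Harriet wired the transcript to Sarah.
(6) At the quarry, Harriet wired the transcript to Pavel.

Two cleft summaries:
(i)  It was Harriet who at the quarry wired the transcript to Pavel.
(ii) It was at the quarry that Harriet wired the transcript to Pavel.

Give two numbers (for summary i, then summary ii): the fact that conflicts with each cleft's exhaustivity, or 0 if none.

(i): focus "Harriet". No fact shares the transcript as thing and Pavel as recipient and at the quarry as setting with a different agent. 0.
(ii): focus "at the quarry". No fact shares Harriet as agent and the transcript as thing and Pavel as recipient with a different setting. 0.

0, 0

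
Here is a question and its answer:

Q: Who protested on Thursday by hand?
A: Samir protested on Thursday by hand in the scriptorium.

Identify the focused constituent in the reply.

Samir

The wh-word "who" asks about the subject (agent).
In the answer, "on Thursday" and "by hand" are given — repeated from the question.
"in the scriptorium" is also new, but it specifies the location, which is not what the question asks about — so it is not the focus.
The constituent filling the subject (agent) gap is "Samir"; that is the focus.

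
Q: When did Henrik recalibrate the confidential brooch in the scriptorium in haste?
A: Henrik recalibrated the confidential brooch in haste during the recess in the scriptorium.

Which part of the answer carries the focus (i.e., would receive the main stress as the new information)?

The wh-word "when" asks about the time.
In the answer, "Henrik", "the confidential brooch", "in haste" and "in the scriptorium" are given — repeated from the question.
The constituent filling the time gap is "during the recess"; that is the focus and would carry nuclear stress.

during the recess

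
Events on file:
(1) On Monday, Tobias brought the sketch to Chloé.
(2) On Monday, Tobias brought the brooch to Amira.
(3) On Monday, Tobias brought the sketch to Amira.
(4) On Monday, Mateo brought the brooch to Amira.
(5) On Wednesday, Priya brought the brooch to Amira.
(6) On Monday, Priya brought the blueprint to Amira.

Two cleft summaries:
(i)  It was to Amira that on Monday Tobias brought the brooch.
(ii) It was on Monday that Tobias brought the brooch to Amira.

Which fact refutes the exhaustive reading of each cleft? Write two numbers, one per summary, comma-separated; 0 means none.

Summary (i) focuses "Amira" (the recipient); background agent = Tobias, thing = the brooch, setting = on Monday. No fact matches that background with a different recipient, so 0.
Summary (ii) focuses "on Monday" (the setting); background agent = Tobias, thing = the brooch, recipient = Amira. No fact matches that background with a different setting, so 0.

0, 0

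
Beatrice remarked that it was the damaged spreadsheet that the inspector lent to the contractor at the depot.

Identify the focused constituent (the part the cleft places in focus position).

In an it-cleft "It was X that/who ...", the clefted constituent X is the focus; the that/who-clause expresses the presupposed open proposition.
Here the focus is "the damaged spreadsheet". The backgrounded (presupposed) material includes "the inspector", "to the contractor" and "at the depot".

the damaged spreadsheet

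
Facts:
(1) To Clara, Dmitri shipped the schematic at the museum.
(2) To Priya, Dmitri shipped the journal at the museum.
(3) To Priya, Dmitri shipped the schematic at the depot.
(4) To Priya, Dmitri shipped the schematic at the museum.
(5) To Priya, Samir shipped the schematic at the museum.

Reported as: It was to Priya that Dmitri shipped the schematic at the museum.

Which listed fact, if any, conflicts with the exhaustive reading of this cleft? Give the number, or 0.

Focus of the cleft: "Priya" (the recipient). Presupposed background: agent = Dmitri, thing = the schematic, setting = at the museum.
The exhaustive reading says no other recipient fits that background.
Fact (1) shares the background but with recipient = Clara; exhaustivity is violated.

1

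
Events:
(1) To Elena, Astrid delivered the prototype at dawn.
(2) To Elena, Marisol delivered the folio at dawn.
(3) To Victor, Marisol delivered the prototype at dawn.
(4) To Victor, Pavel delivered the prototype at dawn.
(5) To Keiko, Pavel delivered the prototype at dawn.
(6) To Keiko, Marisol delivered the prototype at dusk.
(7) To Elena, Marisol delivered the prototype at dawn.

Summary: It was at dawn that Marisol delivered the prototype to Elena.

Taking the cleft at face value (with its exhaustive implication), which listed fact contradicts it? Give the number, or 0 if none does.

0

The cleft puts "at dawn" in focus and presupposes the open proposition with same agent, thing, recipient (Marisol / the prototype / Elena).
The exhaustive reading says no other setting fits that background.
No listed fact matches the background with a different setting. Exhaustivity holds.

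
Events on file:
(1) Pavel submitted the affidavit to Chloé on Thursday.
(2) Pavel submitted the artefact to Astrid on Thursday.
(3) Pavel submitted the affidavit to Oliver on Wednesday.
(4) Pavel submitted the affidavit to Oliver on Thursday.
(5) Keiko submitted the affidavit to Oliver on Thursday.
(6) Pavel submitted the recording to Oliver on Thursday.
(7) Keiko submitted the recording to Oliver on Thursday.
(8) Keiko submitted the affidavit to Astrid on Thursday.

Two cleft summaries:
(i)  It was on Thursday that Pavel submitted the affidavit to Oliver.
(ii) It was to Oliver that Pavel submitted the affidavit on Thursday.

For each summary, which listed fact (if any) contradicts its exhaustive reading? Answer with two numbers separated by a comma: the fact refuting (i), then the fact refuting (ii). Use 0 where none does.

(i): focus "on Thursday". Looking for same agent, thing, recipient (Pavel / the affidavit / Oliver) with some other setting — fact (3) has on Wednesday there. Refuted.
(ii): focus "Oliver". Looking for same agent, thing, setting (Pavel / the affidavit / on Thursday) with some other recipient — fact (1) has Chloé there. Refuted.

3, 1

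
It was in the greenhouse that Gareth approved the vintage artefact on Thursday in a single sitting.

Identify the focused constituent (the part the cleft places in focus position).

in the greenhouse

In an it-cleft "It was X that/who ...", the clefted constituent X is the focus; the that/who-clause expresses the presupposed open proposition.
Here the focus is "in the greenhouse". The backgrounded (presupposed) material includes "Gareth", "the vintage artefact", "on Thursday" and "in a single sitting".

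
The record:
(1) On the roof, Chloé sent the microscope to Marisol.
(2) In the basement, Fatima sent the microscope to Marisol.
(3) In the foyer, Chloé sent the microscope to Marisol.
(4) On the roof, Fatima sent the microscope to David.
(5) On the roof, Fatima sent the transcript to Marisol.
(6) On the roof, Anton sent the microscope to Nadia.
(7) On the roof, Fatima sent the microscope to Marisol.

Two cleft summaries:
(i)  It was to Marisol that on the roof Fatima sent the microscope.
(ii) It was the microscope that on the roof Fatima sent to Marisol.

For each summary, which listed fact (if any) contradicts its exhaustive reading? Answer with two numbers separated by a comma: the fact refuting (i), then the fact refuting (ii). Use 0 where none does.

4, 5

Summary (i) focuses "Marisol" (the recipient); background Fatima as agent and the microscope as thing and on the roof as setting. Fact (4) matches that background with recipient = David — refutes (i).
Summary (ii) focuses "the microscope" (the thing); background Fatima as agent and Marisol as recipient and on the roof as setting. Fact (5) matches that background with thing = the transcript — refutes (ii).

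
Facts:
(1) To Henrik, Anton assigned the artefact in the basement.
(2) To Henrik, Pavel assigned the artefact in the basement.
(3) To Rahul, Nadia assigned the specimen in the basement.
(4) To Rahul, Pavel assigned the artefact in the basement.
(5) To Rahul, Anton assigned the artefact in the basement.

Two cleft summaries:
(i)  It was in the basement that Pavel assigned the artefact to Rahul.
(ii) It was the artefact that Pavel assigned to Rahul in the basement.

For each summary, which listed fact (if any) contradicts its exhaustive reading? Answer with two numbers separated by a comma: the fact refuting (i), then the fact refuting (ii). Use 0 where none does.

0, 0

(i): focus "in the basement". No fact shares agent = Pavel, thing = the artefact, recipient = Rahul with a different setting. 0.
(ii): focus "the artefact". No fact shares agent = Pavel, recipient = Rahul, setting = in the basement with a different thing. 0.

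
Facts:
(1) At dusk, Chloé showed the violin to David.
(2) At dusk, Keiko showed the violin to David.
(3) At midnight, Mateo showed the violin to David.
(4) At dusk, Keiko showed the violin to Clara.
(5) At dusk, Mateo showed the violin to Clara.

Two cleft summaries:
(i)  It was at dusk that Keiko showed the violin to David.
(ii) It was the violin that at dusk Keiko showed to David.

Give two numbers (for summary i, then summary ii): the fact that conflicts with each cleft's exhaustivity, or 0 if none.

0, 0

(i): focus "at dusk". No fact shares Keiko as agent and the violin as thing and David as recipient with a different setting. 0.
(ii): focus "the violin". No fact shares Keiko as agent and David as recipient and at dusk as setting with a different thing. 0.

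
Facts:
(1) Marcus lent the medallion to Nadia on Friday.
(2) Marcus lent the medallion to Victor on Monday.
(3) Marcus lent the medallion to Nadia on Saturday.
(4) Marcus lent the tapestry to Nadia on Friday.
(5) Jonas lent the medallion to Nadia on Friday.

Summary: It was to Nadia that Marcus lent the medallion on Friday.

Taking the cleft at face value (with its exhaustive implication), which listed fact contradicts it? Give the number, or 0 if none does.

0

The cleft puts "Nadia" in focus and presupposes the open proposition with Marcus as agent and the medallion as thing and on Friday as setting.
Exhaustivity: Nadia is the only recipient satisfying that background.
Every other fact differs from the presupposition on some backgrounded slot, so none challenges the exhaustivity.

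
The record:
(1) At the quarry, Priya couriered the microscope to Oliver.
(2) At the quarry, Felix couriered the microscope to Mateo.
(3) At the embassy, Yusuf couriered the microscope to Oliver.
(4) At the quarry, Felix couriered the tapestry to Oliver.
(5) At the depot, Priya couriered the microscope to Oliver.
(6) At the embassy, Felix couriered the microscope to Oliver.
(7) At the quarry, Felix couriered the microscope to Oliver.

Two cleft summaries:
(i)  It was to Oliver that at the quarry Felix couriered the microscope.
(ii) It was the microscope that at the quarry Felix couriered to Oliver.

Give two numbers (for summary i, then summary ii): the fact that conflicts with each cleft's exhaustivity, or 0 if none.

(i): focus "Oliver". Looking for same agent, thing, setting (Felix / the microscope / at the quarry) with some other recipient — fact (2) has Mateo there. Refuted.
(ii): focus "the microscope". Looking for same agent, recipient, setting (Felix / Oliver / at the quarry) with some other thing — fact (4) has the tapestry there. Refuted.

2, 4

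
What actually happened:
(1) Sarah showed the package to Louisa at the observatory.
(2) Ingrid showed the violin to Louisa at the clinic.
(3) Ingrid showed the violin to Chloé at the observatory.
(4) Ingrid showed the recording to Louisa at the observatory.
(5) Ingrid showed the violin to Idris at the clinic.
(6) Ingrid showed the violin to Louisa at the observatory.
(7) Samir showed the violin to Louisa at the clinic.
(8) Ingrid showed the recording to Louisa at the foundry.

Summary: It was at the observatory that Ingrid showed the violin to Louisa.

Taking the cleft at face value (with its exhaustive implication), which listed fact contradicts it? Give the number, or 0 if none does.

The cleft puts "at the observatory" in focus and presupposes the open proposition with same agent, thing, recipient (Ingrid / the violin / Louisa).
The exhaustive reading says no other setting fits that background.
Fact (2) shares the background but with setting = at the clinic; exhaustivity is violated.

2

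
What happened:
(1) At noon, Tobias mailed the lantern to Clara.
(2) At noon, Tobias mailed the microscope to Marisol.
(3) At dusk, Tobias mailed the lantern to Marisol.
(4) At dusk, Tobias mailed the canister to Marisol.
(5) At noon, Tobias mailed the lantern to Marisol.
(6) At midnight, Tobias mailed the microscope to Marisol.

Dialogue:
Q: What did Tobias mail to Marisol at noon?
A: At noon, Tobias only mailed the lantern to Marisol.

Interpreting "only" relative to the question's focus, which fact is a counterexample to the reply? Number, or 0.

The question "What did ...?" targets the thing, so in the reply the focus falls on "the lantern".
So "only" ranges over things; the rest (Tobias as agent and Marisol as recipient and at noon as setting) is presupposed.
Fact (2) keeps Tobias as agent and Marisol as recipient and at noon as setting but has thing = the microscope; that refutes the reply.
(Fact (1) would refute a reading with focus on the recipient — but that is not what the question asks.)

2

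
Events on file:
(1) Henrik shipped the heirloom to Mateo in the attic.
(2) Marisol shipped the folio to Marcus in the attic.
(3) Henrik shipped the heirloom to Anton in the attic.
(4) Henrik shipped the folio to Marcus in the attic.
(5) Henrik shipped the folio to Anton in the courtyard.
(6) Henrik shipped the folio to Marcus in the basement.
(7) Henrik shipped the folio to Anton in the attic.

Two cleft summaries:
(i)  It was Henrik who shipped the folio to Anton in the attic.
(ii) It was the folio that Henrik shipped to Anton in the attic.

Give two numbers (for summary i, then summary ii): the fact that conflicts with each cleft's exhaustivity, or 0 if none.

0, 3

(i): focus "Henrik". No fact shares same thing, recipient, setting (the folio / Anton / in the attic) with a different agent. 0.
(ii): focus "the folio". Looking for same agent, recipient, setting (Henrik / Anton / in the attic) with some other thing — fact (3) has the heirloom there. Refuted.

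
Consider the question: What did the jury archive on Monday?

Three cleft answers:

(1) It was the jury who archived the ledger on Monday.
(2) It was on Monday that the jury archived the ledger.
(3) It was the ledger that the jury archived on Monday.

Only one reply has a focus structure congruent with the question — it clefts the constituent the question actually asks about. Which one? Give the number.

3

The question word "what" targets the direct object.
Option (1) clefts "the jury" — the subject (agent), not what was asked.
Option (2) clefts "on Monday" — the time, not what was asked.
Option (3) clefts "the ledger" — that matches what the question asks about.
So the congruent reply is (3).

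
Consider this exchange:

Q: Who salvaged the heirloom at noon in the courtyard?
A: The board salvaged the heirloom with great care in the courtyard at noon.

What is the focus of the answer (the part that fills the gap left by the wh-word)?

the board

The wh-word "who" asks about the subject (agent).
In the answer, "the heirloom", "in the courtyard" and "at noon" are given — repeated from the question.
"with great care" is also new, but it specifies the manner, which is not what the question asks about — so it is not the focus.
The constituent filling the subject (agent) gap is "the board"; that is the focus.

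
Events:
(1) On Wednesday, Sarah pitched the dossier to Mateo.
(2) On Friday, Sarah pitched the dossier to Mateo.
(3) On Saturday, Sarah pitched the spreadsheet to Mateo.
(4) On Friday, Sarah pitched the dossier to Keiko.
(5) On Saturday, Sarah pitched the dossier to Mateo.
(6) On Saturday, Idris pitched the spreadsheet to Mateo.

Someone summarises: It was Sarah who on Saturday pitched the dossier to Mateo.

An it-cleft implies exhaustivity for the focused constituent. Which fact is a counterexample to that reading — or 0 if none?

0

The cleft puts "Sarah" in focus and presupposes the open proposition with thing = the dossier, recipient = Mateo, setting = on Saturday.
The exhaustive reading says no other agent fits that background.
No listed fact matches the background with a different agent. Exhaustivity holds.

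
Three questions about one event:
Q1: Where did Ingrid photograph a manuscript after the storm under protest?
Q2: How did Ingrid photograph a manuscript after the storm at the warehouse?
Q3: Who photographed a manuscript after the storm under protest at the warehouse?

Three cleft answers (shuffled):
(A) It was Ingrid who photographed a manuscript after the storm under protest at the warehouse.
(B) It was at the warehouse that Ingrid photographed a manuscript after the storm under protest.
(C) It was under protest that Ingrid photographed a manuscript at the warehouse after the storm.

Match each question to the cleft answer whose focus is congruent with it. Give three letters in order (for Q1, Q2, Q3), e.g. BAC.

Q1 asks about the location; cleft (B) focuses "at the warehouse", which is the location — so Q1 → B.
Q2 asks about the manner; cleft (C) focuses "under protest", which is the manner — so Q2 → C.
Q3 asks about the subject (agent); cleft (A) focuses "Ingrid", which is the subject (agent) — so Q3 → A.
Mapping: Q1→B, Q2→C, Q3→A.

BCA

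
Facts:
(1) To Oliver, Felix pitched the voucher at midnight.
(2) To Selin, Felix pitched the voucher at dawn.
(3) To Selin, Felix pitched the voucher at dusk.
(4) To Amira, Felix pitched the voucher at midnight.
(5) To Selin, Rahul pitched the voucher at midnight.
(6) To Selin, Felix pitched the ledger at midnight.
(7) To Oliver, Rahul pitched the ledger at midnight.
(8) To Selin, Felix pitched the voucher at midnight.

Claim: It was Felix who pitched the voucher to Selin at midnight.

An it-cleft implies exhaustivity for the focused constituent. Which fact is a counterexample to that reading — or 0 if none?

Focus of the cleft: "Felix" (the agent). Presupposed background: same thing, recipient, setting (the voucher / Selin / at midnight).
Exhaustivity: Felix is the only agent satisfying that background.
Fact (5) shares the background but with agent = Rahul; exhaustivity is violated.

5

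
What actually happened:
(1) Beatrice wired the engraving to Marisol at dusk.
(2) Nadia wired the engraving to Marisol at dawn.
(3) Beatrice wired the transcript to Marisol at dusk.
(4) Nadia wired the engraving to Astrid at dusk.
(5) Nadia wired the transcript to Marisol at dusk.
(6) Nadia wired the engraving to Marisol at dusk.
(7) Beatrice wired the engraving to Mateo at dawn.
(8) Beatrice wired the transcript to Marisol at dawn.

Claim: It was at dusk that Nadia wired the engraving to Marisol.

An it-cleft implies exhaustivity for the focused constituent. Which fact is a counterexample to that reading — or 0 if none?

2

The cleft puts "at dusk" in focus and presupposes the open proposition with Nadia as agent and the engraving as thing and Marisol as recipient.
Exhaustivity: at dusk is the only setting satisfying that background.
But fact (2) also has Nadia as agent and the engraving as thing and Marisol as recipient, with setting = at dawn — so the exhaustive reading fails.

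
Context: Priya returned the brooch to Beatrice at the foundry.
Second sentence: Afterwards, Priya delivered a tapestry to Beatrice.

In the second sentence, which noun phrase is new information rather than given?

"Priya" and "Beatrice" in the second sentence are given — already mentioned in the context.
"a tapestry" has no antecedent in the context; it is discourse-new (the indefinite article also signals a new referent).

a tapestry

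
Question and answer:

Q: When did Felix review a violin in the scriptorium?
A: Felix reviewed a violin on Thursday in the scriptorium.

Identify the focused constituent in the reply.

The wh-word "when" asks about the time.
In the answer, "Felix", "a violin" and "in the scriptorium" are given — repeated from the question.
The constituent filling the time gap is "on Thursday"; that is the focus and would carry nuclear stress.

on Thursday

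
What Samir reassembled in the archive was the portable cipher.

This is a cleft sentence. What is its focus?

In a pseudo-cleft "What ... was X", the post-copular constituent X is the focus.
Here the focus is "the portable cipher". The backgrounded (presupposed) material includes "Samir" and "in the archive".

the portable cipher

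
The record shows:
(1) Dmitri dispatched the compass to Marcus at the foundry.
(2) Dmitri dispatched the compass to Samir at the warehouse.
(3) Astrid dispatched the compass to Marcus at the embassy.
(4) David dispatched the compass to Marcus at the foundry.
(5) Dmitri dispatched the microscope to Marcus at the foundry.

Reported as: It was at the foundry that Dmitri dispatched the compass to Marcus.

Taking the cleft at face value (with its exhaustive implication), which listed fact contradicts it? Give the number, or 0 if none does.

0

The cleft puts "at the foundry" in focus and presupposes the open proposition with agent = Dmitri, thing = the compass, recipient = Marcus.
Exhaustivity: at the foundry is the only setting satisfying that background.
No listed fact matches the background with a different setting. Exhaustivity holds.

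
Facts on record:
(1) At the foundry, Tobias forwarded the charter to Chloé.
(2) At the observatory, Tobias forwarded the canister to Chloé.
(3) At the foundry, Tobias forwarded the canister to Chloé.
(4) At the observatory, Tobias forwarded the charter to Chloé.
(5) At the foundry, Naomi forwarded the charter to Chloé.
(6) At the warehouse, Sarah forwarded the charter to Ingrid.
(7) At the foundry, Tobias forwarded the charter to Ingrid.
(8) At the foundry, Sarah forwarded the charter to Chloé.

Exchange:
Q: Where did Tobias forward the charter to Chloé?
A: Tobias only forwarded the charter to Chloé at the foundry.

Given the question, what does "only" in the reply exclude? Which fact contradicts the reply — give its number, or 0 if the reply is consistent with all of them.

Answering "Where did ...?" puts focus on the setting — here, "at the foundry".
So "only" ranges over settings; the rest (Tobias as agent and the charter as thing and Chloé as recipient) is presupposed.
Fact (4) keeps Tobias as agent and the charter as thing and Chloé as recipient but has setting = at the observatory; that refutes the reply.
(Fact (3) would refute a reading with focus on the thing — but that is not what the question asks.)

4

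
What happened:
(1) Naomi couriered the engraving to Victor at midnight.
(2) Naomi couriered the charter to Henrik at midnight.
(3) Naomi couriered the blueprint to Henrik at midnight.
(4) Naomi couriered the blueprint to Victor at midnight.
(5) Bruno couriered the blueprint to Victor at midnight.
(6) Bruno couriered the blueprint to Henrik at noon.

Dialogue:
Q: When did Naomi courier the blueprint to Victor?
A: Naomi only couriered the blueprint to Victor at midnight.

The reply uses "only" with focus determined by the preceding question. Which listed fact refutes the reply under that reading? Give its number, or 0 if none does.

The question "When did ...?" targets the setting, so in the reply the focus falls on "at midnight".
"Only" then excludes alternative settings while the background — Naomi as agent and the blueprint as thing and Victor as recipient — is held fixed.
No listed fact shares that background with another setting. Nothing contradicts the reply.
(Fact (1) would refute a reading with focus on the thing — but that is not what the question asks.)

0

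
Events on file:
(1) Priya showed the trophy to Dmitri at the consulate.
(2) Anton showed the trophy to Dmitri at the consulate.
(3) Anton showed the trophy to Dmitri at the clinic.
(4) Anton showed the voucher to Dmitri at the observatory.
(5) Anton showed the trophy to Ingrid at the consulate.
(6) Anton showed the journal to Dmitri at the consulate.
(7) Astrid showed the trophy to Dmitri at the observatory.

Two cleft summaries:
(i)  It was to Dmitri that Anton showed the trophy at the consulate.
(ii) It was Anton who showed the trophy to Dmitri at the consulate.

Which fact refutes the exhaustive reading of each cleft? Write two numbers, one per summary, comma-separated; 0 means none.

5, 1

Summary (i) focuses "Dmitri" (the recipient); background same agent, thing, setting (Anton / the trophy / at the consulate). Fact (5) matches that background with recipient = Ingrid — refutes (i).
Summary (ii) focuses "Anton" (the agent); background same thing, recipient, setting (the trophy / Dmitri / at the consulate). Fact (1) matches that background with agent = Priya — refutes (ii).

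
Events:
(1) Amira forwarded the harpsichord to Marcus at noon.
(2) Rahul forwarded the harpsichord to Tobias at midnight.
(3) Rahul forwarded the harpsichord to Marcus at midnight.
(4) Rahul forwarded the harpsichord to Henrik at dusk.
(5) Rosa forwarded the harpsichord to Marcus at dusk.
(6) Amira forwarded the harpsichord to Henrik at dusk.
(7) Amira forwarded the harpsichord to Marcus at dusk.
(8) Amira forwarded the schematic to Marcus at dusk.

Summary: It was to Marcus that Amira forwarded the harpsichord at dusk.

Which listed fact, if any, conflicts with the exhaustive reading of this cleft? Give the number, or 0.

6

Focus of the cleft: "Marcus" (the recipient). Presupposed background: agent = Amira, thing = the harpsichord, setting = at dusk.
The exhaustive reading says no other recipient fits that background.
But fact (6) also has agent = Amira, thing = the harpsichord, setting = at dusk, with recipient = Henrik — so the exhaustive reading fails.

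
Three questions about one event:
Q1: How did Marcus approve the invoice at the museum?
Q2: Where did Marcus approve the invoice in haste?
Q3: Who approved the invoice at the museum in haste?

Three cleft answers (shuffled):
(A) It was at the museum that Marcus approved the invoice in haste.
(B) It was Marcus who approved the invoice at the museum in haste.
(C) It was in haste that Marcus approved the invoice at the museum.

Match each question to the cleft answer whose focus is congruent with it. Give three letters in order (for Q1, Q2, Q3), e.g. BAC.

CAB

Q1 asks about the manner; cleft (C) focuses "in haste", which is the manner — so Q1 → C.
Q2 asks about the location; cleft (A) focuses "at the museum", which is the location — so Q2 → A.
Q3 asks about the subject (agent); cleft (B) focuses "Marcus", which is the subject (agent) — so Q3 → B.
Mapping: Q1→C, Q2→A, Q3→B.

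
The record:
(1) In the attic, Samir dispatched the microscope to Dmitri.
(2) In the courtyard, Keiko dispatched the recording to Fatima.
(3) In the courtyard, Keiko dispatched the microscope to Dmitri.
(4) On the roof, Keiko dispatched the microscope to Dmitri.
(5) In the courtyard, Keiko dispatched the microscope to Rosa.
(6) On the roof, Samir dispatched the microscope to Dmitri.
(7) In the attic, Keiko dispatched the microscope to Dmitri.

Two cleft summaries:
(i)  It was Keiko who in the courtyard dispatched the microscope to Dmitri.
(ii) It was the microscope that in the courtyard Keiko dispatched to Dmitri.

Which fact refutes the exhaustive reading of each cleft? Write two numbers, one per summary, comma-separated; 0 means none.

0, 0

(i): focus "Keiko". No fact shares thing = the microscope, recipient = Dmitri, setting = in the courtyard with a different agent. 0.
(ii): focus "the microscope". No fact shares agent = Keiko, recipient = Dmitri, setting = in the courtyard with a different thing. 0.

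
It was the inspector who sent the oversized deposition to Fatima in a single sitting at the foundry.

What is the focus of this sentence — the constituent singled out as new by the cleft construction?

In an it-cleft "It was X that/who ...", the clefted constituent X is the focus; the that/who-clause expresses the presupposed open proposition.
Here the focus is "the inspector". The backgrounded (presupposed) material includes "the oversized deposition", "to Fatima", "in a single sitting" and "at the foundry".

the inspector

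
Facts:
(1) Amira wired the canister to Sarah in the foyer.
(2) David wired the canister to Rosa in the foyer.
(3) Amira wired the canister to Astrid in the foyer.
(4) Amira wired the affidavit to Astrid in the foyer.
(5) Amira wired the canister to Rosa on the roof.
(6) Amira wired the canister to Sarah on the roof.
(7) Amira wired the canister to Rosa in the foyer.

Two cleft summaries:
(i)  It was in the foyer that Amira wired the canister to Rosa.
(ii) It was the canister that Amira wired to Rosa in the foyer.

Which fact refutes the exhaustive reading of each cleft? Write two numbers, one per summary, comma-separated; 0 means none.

(i): focus "in the foyer". Looking for Amira as agent and the canister as thing and Rosa as recipient with some other setting — fact (5) has on the roof there. Refuted.
(ii): focus "the canister". No fact shares Amira as agent and Rosa as recipient and in the foyer as setting with a different thing. 0.

5, 0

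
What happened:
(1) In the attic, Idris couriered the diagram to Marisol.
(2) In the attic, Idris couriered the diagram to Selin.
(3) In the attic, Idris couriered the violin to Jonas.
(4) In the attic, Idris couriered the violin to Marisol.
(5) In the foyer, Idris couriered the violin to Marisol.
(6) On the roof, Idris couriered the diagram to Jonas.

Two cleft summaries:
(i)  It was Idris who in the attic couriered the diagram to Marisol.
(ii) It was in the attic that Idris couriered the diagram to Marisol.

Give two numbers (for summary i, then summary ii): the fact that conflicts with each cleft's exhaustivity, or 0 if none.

0, 0

(i): focus "Idris". No fact shares the diagram as thing and Marisol as recipient and in the attic as setting with a different agent. 0.
(ii): focus "in the attic". No fact shares Idris as agent and the diagram as thing and Marisol as recipient with a different setting. 0.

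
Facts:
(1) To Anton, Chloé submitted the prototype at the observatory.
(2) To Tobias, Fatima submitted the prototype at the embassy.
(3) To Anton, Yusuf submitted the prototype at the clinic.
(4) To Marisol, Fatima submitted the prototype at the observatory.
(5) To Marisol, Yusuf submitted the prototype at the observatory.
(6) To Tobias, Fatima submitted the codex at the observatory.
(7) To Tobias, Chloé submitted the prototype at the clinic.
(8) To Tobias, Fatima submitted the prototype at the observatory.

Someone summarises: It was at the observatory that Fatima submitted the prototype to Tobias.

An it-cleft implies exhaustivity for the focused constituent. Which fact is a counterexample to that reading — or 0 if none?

2

The cleft puts "at the observatory" in focus and presupposes the open proposition with same agent, thing, recipient (Fatima / the prototype / Tobias).
Exhaustivity: at the observatory is the only setting satisfying that background.
Fact (2) shares the background but with setting = at the embassy; exhaustivity is violated.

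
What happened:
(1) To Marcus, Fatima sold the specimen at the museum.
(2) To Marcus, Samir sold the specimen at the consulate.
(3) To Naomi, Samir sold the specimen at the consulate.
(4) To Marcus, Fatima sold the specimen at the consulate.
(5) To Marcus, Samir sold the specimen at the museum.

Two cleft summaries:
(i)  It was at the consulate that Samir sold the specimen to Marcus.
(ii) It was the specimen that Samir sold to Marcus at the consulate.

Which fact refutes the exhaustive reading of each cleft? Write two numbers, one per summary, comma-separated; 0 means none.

Summary (i) focuses "at the consulate" (the setting); background same agent, thing, recipient (Samir / the specimen / Marcus). Fact (5) matches that background with setting = at the museum — refutes (i).
Summary (ii) focuses "the specimen" (the thing); background same agent, recipient, setting (Samir / Marcus / at the consulate). No fact matches that background with a different thing, so 0.

5, 0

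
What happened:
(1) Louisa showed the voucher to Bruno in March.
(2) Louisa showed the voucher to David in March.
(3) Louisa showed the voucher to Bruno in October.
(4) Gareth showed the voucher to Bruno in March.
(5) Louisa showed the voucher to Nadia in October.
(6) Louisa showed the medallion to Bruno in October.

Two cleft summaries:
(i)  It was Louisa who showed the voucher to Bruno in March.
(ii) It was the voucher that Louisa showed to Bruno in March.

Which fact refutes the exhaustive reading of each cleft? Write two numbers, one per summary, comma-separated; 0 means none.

Summary (i) focuses "Louisa" (the agent); background the voucher as thing and Bruno as recipient and in March as setting. Fact (4) matches that background with agent = Gareth — refutes (i).
Summary (ii) focuses "the voucher" (the thing); background Louisa as agent and Bruno as recipient and in March as setting. No fact matches that background with a different thing, so 0.

4, 0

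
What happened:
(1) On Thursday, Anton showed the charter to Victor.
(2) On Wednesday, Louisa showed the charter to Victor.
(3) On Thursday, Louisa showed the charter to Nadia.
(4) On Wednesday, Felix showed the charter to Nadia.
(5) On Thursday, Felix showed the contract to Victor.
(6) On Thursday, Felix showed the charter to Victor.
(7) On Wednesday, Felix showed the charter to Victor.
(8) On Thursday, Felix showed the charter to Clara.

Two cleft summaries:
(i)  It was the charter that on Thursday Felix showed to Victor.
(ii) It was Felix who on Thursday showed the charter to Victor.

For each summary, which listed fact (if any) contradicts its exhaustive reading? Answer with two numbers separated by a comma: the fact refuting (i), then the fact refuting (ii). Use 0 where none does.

Summary (i) focuses "the charter" (the thing); background Felix as agent and Victor as recipient and on Thursday as setting. Fact (5) matches that background with thing = the contract — refutes (i).
Summary (ii) focuses "Felix" (the agent); background the charter as thing and Victor as recipient and on Thursday as setting. Fact (1) matches that background with agent = Anton — refutes (ii).

5, 1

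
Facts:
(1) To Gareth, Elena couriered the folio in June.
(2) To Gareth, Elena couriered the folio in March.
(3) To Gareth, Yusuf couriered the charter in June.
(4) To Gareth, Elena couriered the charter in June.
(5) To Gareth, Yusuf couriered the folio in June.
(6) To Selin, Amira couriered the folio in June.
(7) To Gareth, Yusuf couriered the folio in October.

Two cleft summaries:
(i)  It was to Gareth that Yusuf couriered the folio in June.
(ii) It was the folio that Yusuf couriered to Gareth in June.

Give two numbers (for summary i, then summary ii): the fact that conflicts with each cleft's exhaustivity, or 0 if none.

0, 3

(i): focus "Gareth". No fact shares Yusuf as agent and the folio as thing and in June as setting with a different recipient. 0.
(ii): focus "the folio". Looking for Yusuf as agent and Gareth as recipient and in June as setting with some other thing — fact (3) has the charter there. Refuted.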